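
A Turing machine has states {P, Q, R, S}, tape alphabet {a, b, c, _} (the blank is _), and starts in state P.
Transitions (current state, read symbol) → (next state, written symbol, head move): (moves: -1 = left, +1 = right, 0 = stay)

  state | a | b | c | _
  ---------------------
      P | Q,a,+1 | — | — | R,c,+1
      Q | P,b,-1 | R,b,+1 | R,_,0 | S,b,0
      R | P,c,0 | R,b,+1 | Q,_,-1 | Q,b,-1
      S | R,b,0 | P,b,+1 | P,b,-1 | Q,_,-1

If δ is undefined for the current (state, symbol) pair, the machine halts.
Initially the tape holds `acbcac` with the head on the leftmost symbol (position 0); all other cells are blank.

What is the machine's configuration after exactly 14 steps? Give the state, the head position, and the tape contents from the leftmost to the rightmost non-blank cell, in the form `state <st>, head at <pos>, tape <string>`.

state=P head=0 tape=_[a]cbcac   (P,a)→(Q,a,+1)
state=Q head=1 tape=_a[c]bcac   (Q,c)→(R,_,0)
state=R head=1 tape=_a[_]bcac   (R,_)→(Q,b,-1)
state=Q head=0 tape=_[a]bbcac   (Q,a)→(P,b,-1)
state=P head=-1 tape=[_]bbbcac   (P,_)→(R,c,+1)
state=R head=0 tape=c[b]bbcac   (R,b)→(R,b,+1)
state=R head=1 tape=cb[b]bcac   (R,b)→(R,b,+1)
state=R head=2 tape=cbb[b]cac   (R,b)→(R,b,+1)
state=R head=3 tape=cbbb[c]ac   (R,c)→(Q,_,-1)
state=Q head=2 tape=cbb[b]_ac   (Q,b)→(R,b,+1)
state=R head=3 tape=cbbb[_]ac   (R,_)→(Q,b,-1)
state=Q head=2 tape=cbb[b]bac   (Q,b)→(R,b,+1)
state=R head=3 tape=cbbb[b]ac   (R,b)→(R,b,+1)
state=R head=4 tape=cbbbb[a]c   (R,a)→(P,c,0)
state=P head=4 tape=cbbbb[c]c
After 14 steps: state P, head at 4, tape cbbbbcc.

state P, head at 4, tape cbbbbcc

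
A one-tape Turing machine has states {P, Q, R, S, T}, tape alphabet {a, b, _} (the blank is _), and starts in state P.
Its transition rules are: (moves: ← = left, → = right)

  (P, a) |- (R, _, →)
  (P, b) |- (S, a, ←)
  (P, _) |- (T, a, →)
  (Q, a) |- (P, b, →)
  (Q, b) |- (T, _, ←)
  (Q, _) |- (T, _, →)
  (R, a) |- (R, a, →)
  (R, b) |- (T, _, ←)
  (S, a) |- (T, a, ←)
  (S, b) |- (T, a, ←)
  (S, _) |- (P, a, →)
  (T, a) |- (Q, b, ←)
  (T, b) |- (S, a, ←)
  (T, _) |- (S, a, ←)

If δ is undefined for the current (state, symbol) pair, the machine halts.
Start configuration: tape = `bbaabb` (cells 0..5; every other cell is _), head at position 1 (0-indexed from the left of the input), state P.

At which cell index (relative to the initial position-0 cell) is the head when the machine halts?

state=P head=1 tape=____b[b]aabb   (P,b)→(S,a,←)
state=S head=0 tape=____[b]aaabb   (S,b)→(T,a,←)
state=T head=-1 tape=___[_]aaaabb   (T,_)→(S,a,←)
state=S head=-2 tape=__[_]aaaaabb   (S,_)→(P,a,→)
state=P head=-1 tape=__a[a]aaaabb   (P,a)→(R,_,→)
state=R head=0 tape=__a_[a]aaabb   (R,a)→(R,a,→)
state=R head=1 tape=__a_a[a]aabb   (R,a)→(R,a,→)
state=R head=2 tape=__a_aa[a]abb   (R,a)→(R,a,→)
state=R head=3 tape=__a_aaa[a]bb   (R,a)→(R,a,→)
state=R head=4 tape=__a_aaaa[b]b   (R,b)→(T,_,←)
state=T head=3 tape=__a_aaa[a]_b   (T,a)→(Q,b,←)
state=Q head=2 tape=__a_aa[a]b_b   (Q,a)→(P,b,→)
state=P head=3 tape=__a_aab[b]_b   (P,b)→(S,a,←)
state=S head=2 tape=__a_aa[b]a_b   (S,b)→(T,a,←)
state=T head=1 tape=__a_a[a]aa_b   (T,a)→(Q,b,←)
state=Q head=0 tape=__a_[a]baa_b   (Q,a)→(P,b,→)
state=P head=1 tape=__a_b[b]aa_b   (P,b)→(S,a,←)
state=S head=0 tape=__a_[b]aaa_b   (S,b)→(T,a,←)
state=T head=-1 tape=__a[_]aaaa_b   (T,_)→(S,a,←)
state=S head=-2 tape=__[a]aaaaa_b   (S,a)→(T,a,←)
state=T head=-3 tape=_[_]aaaaaa_b   (T,_)→(S,a,←)
state=S head=-4 tape=[_]aaaaaaa_b   (S,_)→(P,a,→)
state=P head=-3 tape=a[a]aaaaaa_b   (P,a)→(R,_,→)
state=R head=-2 tape=a_[a]aaaaa_b   (R,a)→(R,a,→)
state=R head=-1 tape=a_a[a]aaaa_b   (R,a)→(R,a,→)
state=R head=0 tape=a_aa[a]aaa_b   (R,a)→(R,a,→)
state=R head=1 tape=a_aaa[a]aa_b   (R,a)→(R,a,→)
state=R head=2 tape=a_aaaa[a]a_b   (R,a)→(R,a,→)
state=R head=3 tape=a_aaaaa[a]_b   (R,a)→(R,a,→)
state=R head=4 tape=a_aaaaaa[_]b
At halt the head is at cell 4.

4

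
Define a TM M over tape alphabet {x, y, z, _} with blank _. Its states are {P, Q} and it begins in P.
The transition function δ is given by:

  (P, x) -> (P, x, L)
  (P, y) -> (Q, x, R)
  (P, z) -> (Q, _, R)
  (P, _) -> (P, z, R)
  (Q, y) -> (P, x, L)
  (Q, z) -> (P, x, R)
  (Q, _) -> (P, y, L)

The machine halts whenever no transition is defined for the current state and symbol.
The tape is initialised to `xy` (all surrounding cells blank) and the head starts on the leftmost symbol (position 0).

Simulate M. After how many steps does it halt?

4

P | _[x]y   read x → write x, move L, go to P
P | [_]xy   read _ → write z, move R, go to P
P | z[x]y   read x → write x, move L, go to P
P | [z]xy   read z → write _, move R, go to Q
Q | _[x]y
M halts after 4 transitions.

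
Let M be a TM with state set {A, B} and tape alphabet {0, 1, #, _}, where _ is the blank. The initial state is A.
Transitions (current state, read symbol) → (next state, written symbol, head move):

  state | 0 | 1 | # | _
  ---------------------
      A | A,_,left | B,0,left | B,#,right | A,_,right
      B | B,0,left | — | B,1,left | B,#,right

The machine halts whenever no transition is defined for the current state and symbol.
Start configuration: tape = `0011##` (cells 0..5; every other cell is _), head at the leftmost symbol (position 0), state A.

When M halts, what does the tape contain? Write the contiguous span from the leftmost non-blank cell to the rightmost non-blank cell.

#101##

A | _[0]011##   read 0 → write _, move left, go to A
A | [_]_011##   read _ → write _, move right, go to A
A | _[_]011##   read _ → write _, move right, go to A
A | __[0]11##   read 0 → write _, move left, go to A
A | _[_]_11##   read _ → write _, move right, go to A
A | __[_]11##   read _ → write _, move right, go to A
A | ___[1]1##   read 1 → write 0, move left, go to B
B | __[_]01##   read _ → write #, move right, go to B
B | __#[0]1##   read 0 → write 0, move left, go to B
B | __[#]01##   read # → write 1, move left, go to B
B | _[_]101##   read _ → write #, move right, go to B
B | _#[1]01##
The non-blank tape span at halt is #101##.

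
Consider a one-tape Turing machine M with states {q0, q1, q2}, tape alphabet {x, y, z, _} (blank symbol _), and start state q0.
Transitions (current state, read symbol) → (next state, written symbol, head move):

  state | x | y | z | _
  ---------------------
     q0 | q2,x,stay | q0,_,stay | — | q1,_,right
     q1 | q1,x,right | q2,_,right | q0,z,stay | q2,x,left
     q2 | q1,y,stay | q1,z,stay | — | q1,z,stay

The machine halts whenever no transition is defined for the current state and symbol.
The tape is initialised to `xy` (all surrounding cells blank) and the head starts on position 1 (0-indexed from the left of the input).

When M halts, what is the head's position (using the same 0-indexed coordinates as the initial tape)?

q0 | x[y]_   read y → write _, move stay, go to q0
q0 | x[_]_   read _ → write _, move right, go to q1
q1 | x_[_]   read _ → write x, move left, go to q2
q2 | x[_]x   read _ → write z, move stay, go to q1
q1 | x[z]x   read z → write z, move stay, go to q0
q0 | x[z]x
At halt the head is at cell 1.

1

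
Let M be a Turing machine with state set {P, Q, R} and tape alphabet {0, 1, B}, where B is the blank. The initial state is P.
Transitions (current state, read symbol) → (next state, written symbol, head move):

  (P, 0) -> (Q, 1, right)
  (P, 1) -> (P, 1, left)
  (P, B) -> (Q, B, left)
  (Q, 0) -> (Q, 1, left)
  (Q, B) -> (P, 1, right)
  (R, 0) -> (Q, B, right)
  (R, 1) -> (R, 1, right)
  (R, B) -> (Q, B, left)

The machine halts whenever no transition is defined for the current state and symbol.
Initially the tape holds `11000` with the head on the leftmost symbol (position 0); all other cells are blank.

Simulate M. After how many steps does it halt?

state=P head=0 tape=BB[1]1000   (P,1)→(P,1,left)
state=P head=-1 tape=B[B]11000   (P,B)→(Q,B,left)
state=Q head=-2 tape=[B]B11000   (Q,B)→(P,1,right)
state=P head=-1 tape=1[B]11000   (P,B)→(Q,B,left)
state=Q head=-2 tape=[1]B11000
M halts after 4 transitions.

4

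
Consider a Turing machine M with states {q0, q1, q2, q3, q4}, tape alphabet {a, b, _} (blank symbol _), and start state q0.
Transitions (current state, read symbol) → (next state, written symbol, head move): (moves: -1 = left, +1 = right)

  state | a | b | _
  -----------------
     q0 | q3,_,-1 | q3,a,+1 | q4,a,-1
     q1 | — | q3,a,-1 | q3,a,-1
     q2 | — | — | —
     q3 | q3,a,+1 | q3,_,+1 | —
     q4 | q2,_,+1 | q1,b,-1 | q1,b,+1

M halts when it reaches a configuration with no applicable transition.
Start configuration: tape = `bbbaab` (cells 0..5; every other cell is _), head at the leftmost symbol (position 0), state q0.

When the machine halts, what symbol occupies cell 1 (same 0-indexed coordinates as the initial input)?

q0 | [b]bbaab_   read b → write a, move +1, go to q3
q3 | a[b]baab_   read b → write _, move +1, go to q3
q3 | a_[b]aab_   read b → write _, move +1, go to q3
q3 | a__[a]ab_   read a → write a, move +1, go to q3
q3 | a__a[a]b_   read a → write a, move +1, go to q3
q3 | a__aa[b]_   read b → write _, move +1, go to q3
q3 | a__aa_[_]
Cell 1 holds _ when M halts.

_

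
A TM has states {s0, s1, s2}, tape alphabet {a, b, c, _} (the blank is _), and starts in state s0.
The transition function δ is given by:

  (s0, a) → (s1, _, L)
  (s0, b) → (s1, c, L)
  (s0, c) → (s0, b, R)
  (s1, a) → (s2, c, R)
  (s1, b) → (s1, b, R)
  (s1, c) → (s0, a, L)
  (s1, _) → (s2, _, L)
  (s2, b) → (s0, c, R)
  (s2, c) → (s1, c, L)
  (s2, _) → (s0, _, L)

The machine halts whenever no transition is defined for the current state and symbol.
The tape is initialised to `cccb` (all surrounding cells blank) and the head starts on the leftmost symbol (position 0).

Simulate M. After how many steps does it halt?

s0 | ___[c]ccb   read c → write b, move R, go to s0
s0 | ___b[c]cb   read c → write b, move R, go to s0
s0 | ___bb[c]b   read c → write b, move R, go to s0
s0 | ___bbb[b]   read b → write c, move L, go to s1
s1 | ___bb[b]c   read b → write b, move R, go to s1
s1 | ___bbb[c]   read c → write a, move L, go to s0
s0 | ___bb[b]a   read b → write c, move L, go to s1
s1 | ___b[b]ca   read b → write b, move R, go to s1
s1 | ___bb[c]a   read c → write a, move L, go to s0
s0 | ___b[b]aa   read b → write c, move L, go to s1
s1 | ___[b]caa   read b → write b, move R, go to s1
s1 | ___b[c]aa   read c → write a, move L, go to s0
s0 | ___[b]aaa   read b → write c, move L, go to s1
s1 | __[_]caaa   read _ → write _, move L, go to s2
s2 | _[_]_caaa   read _ → write _, move L, go to s0
s0 | [_]__caaa
M halts after 15 transitions.

15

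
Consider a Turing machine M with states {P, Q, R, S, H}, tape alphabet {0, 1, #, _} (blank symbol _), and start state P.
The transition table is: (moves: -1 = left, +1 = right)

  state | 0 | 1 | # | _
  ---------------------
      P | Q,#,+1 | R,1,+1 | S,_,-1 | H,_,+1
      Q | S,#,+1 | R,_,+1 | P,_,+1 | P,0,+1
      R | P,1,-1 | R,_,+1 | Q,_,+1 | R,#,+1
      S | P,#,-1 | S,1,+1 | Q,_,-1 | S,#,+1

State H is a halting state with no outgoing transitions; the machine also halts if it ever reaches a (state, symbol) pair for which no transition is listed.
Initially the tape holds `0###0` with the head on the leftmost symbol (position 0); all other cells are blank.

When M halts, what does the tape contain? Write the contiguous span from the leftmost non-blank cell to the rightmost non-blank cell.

##__0

P | [0]###0   read 0 → write #, move +1, go to Q
Q | #[#]##0   read # → write _, move +1, go to P
P | #_[#]#0   read # → write _, move -1, go to S
S | #[_]_#0   read _ → write #, move +1, go to S
S | ##[_]#0   read _ → write #, move +1, go to S
S | ###[#]0   read # → write _, move -1, go to Q
Q | ##[#]_0   read # → write _, move +1, go to P
P | ##_[_]0   read _ → write _, move +1, go to H
H | ##__[0]
The non-blank tape span at halt is ##__0.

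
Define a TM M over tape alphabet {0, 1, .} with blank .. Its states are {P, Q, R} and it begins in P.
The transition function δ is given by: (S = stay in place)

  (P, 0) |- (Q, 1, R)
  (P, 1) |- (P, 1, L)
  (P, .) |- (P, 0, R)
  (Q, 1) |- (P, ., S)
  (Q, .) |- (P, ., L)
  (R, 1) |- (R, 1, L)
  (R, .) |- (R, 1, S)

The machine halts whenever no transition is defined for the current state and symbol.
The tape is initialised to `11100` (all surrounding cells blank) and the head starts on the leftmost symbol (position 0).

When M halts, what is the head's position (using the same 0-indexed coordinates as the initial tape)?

P | .[1]1100   read 1 → write 1, move L, go to P
P | [.]11100   read . → write 0, move R, go to P
P | 0[1]1100   read 1 → write 1, move L, go to P
P | [0]11100   read 0 → write 1, move R, go to Q
Q | 1[1]1100   read 1 → write ., move S, go to P
P | 1[.]1100   read . → write 0, move R, go to P
P | 10[1]100   read 1 → write 1, move L, go to P
P | 1[0]1100   read 0 → write 1, move R, go to Q
Q | 11[1]100   read 1 → write ., move S, go to P
P | 11[.]100   read . → write 0, move R, go to P
P | 110[1]00   read 1 → write 1, move L, go to P
P | 11[0]100   read 0 → write 1, move R, go to Q
Q | 111[1]00   read 1 → write ., move S, go to P
P | 111[.]00   read . → write 0, move R, go to P
P | 1110[0]0   read 0 → write 1, move R, go to Q
Q | 11101[0]
At halt the head is at cell 4.

4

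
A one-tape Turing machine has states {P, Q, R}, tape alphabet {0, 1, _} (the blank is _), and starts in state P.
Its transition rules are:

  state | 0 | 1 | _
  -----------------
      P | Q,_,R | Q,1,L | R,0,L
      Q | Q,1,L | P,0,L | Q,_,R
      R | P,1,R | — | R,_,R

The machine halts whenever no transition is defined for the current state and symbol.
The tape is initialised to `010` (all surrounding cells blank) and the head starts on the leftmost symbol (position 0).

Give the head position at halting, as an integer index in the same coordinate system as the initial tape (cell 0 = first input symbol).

P | _[0]10   read 0 → write _, move R, go to Q
Q | __[1]0   read 1 → write 0, move L, go to P
P | _[_]00   read _ → write 0, move L, go to R
R | [_]000   read _ → write _, move R, go to R
R | _[0]00   read 0 → write 1, move R, go to P
P | _1[0]0   read 0 → write _, move R, go to Q
Q | _1_[0]   read 0 → write 1, move L, go to Q
Q | _1[_]1   read _ → write _, move R, go to Q
Q | _1_[1]   read 1 → write 0, move L, go to P
P | _1[_]0   read _ → write 0, move L, go to R
R | _[1]00
At halt the head is at cell 0.

0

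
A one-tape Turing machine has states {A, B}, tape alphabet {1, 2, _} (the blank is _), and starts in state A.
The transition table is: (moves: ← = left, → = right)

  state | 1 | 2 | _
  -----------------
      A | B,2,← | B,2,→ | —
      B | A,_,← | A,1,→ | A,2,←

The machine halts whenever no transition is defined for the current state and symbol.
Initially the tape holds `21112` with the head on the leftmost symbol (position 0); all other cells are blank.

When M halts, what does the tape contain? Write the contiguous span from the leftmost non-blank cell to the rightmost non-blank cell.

212121

A | [2]1112__   read 2 → write 2, move →, go to B
B | 2[1]112__   read 1 → write _, move ←, go to A
A | [2]_112__   read 2 → write 2, move →, go to B
B | 2[_]112__   read _ → write 2, move ←, go to A
A | [2]2112__   read 2 → write 2, move →, go to B
B | 2[2]112__   read 2 → write 1, move →, go to A
A | 21[1]12__   read 1 → write 2, move ←, go to B
B | 2[1]212__   read 1 → write _, move ←, go to A
A | [2]_212__   read 2 → write 2, move →, go to B
B | 2[_]212__   read _ → write 2, move ←, go to A
A | [2]2212__   read 2 → write 2, move →, go to B
B | 2[2]212__   read 2 → write 1, move →, go to A
A | 21[2]12__   read 2 → write 2, move →, go to B
B | 212[1]2__   read 1 → write _, move ←, go to A
A | 21[2]_2__   read 2 → write 2, move →, go to B
B | 212[_]2__   read _ → write 2, move ←, go to A
A | 21[2]22__   read 2 → write 2, move →, go to B
B | 212[2]2__   read 2 → write 1, move →, go to A
A | 2121[2]__   read 2 → write 2, move →, go to B
B | 21212[_]_   read _ → write 2, move ←, go to A
A | 2121[2]2_   read 2 → write 2, move →, go to B
B | 21212[2]_   read 2 → write 1, move →, go to A
A | 212121[_]
The non-blank tape span at halt is 212121.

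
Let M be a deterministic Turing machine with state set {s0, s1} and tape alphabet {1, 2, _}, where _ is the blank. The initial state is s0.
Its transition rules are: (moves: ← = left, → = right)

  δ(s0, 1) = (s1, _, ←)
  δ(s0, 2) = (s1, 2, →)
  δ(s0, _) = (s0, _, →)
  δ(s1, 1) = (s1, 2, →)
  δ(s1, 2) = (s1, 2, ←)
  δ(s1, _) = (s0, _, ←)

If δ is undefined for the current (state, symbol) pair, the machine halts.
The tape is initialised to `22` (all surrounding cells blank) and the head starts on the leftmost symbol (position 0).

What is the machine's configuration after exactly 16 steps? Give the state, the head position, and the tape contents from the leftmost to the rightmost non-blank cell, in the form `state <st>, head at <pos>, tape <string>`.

state s0, head at -2, tape 22

state=s0 head=0 tape=__[2]2   (s0,2)→(s1,2,→)
state=s1 head=1 tape=__2[2]   (s1,2)→(s1,2,←)
state=s1 head=0 tape=__[2]2   (s1,2)→(s1,2,←)
state=s1 head=-1 tape=_[_]22   (s1,_)→(s0,_,←)
state=s0 head=-2 tape=[_]_22   (s0,_)→(s0,_,→)
state=s0 head=-1 tape=_[_]22   (s0,_)→(s0,_,→)
state=s0 head=0 tape=__[2]2   (s0,2)→(s1,2,→)
state=s1 head=1 tape=__2[2]   (s1,2)→(s1,2,←)
state=s1 head=0 tape=__[2]2   (s1,2)→(s1,2,←)
state=s1 head=-1 tape=_[_]22   (s1,_)→(s0,_,←)
state=s0 head=-2 tape=[_]_22   (s0,_)→(s0,_,→)
state=s0 head=-1 tape=_[_]22   (s0,_)→(s0,_,→)
state=s0 head=0 tape=__[2]2   (s0,2)→(s1,2,→)
state=s1 head=1 tape=__2[2]   (s1,2)→(s1,2,←)
state=s1 head=0 tape=__[2]2   (s1,2)→(s1,2,←)
state=s1 head=-1 tape=_[_]22   (s1,_)→(s0,_,←)
state=s0 head=-2 tape=[_]_22
After 16 steps: state s0, head at -2, tape 22.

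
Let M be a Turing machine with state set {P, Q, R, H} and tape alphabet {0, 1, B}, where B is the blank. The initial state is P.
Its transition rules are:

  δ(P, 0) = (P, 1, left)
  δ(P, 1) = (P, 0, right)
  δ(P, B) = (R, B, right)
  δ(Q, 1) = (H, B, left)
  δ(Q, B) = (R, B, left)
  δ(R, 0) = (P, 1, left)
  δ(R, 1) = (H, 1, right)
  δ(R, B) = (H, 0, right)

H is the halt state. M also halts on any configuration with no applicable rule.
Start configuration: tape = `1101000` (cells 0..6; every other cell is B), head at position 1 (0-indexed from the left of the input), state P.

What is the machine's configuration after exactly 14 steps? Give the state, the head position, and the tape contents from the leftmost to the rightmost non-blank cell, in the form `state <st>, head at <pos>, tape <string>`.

state H, head at 1, tape 1111100

P | B1[1]01000   read 1 → write 0, move right, go to P
P | B10[0]1000   read 0 → write 1, move left, go to P
P | B1[0]11000   read 0 → write 1, move left, go to P
P | B[1]111000   read 1 → write 0, move right, go to P
P | B0[1]11000   read 1 → write 0, move right, go to P
P | B00[1]1000   read 1 → write 0, move right, go to P
P | B000[1]000   read 1 → write 0, move right, go to P
P | B0000[0]00   read 0 → write 1, move left, go to P
P | B000[0]100   read 0 → write 1, move left, go to P
P | B00[0]1100   read 0 → write 1, move left, go to P
P | B0[0]11100   read 0 → write 1, move left, go to P
P | B[0]111100   read 0 → write 1, move left, go to P
P | [B]1111100   read B → write B, move right, go to R
R | B[1]111100   read 1 → write 1, move right, go to H
H | B1[1]11100
After 14 steps: state H, head at 1, tape 1111100.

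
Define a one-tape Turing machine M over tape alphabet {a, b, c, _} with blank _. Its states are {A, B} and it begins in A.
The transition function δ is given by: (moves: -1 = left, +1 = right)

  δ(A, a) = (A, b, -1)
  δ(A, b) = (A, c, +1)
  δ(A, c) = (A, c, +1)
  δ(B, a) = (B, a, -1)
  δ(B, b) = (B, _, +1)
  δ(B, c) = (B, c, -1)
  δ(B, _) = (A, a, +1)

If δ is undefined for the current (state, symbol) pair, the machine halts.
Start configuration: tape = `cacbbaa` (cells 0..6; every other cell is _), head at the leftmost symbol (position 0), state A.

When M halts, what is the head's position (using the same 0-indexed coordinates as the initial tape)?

7

state=A head=0 tape=[c]acbbaa_   (A,c)→(A,c,+1)
state=A head=1 tape=c[a]cbbaa_   (A,a)→(A,b,-1)
state=A head=0 tape=[c]bcbbaa_   (A,c)→(A,c,+1)
state=A head=1 tape=c[b]cbbaa_   (A,b)→(A,c,+1)
state=A head=2 tape=cc[c]bbaa_   (A,c)→(A,c,+1)
state=A head=3 tape=ccc[b]baa_   (A,b)→(A,c,+1)
state=A head=4 tape=cccc[b]aa_   (A,b)→(A,c,+1)
state=A head=5 tape=ccccc[a]a_   (A,a)→(A,b,-1)
state=A head=4 tape=cccc[c]ba_   (A,c)→(A,c,+1)
state=A head=5 tape=ccccc[b]a_   (A,b)→(A,c,+1)
state=A head=6 tape=cccccc[a]_   (A,a)→(A,b,-1)
state=A head=5 tape=ccccc[c]b_   (A,c)→(A,c,+1)
state=A head=6 tape=cccccc[b]_   (A,b)→(A,c,+1)
state=A head=7 tape=ccccccc[_]
At halt the head is at cell 7.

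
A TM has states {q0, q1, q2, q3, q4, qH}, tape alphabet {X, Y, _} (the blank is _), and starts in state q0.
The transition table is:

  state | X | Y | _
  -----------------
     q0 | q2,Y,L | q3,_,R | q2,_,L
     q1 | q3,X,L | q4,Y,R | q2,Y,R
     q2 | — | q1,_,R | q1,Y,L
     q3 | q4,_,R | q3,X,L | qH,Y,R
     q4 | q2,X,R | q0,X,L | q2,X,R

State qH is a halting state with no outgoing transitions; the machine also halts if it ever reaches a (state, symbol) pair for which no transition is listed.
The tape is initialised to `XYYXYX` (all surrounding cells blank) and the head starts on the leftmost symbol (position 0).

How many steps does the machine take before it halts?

14

state=q0 head=0 tape=__[X]YYXYX   (q0,X)→(q2,Y,L)
state=q2 head=-1 tape=_[_]YYYXYX   (q2,_)→(q1,Y,L)
state=q1 head=-2 tape=[_]YYYYXYX   (q1,_)→(q2,Y,R)
state=q2 head=-1 tape=Y[Y]YYYXYX   (q2,Y)→(q1,_,R)
state=q1 head=0 tape=Y_[Y]YYXYX   (q1,Y)→(q4,Y,R)
state=q4 head=1 tape=Y_Y[Y]YXYX   (q4,Y)→(q0,X,L)
state=q0 head=0 tape=Y_[Y]XYXYX   (q0,Y)→(q3,_,R)
state=q3 head=1 tape=Y__[X]YXYX   (q3,X)→(q4,_,R)
state=q4 head=2 tape=Y___[Y]XYX   (q4,Y)→(q0,X,L)
state=q0 head=1 tape=Y__[_]XXYX   (q0,_)→(q2,_,L)
state=q2 head=0 tape=Y_[_]_XXYX   (q2,_)→(q1,Y,L)
state=q1 head=-1 tape=Y[_]Y_XXYX   (q1,_)→(q2,Y,R)
state=q2 head=0 tape=YY[Y]_XXYX   (q2,Y)→(q1,_,R)
state=q1 head=1 tape=YY_[_]XXYX   (q1,_)→(q2,Y,R)
state=q2 head=2 tape=YY_Y[X]XYX
M halts after 14 transitions.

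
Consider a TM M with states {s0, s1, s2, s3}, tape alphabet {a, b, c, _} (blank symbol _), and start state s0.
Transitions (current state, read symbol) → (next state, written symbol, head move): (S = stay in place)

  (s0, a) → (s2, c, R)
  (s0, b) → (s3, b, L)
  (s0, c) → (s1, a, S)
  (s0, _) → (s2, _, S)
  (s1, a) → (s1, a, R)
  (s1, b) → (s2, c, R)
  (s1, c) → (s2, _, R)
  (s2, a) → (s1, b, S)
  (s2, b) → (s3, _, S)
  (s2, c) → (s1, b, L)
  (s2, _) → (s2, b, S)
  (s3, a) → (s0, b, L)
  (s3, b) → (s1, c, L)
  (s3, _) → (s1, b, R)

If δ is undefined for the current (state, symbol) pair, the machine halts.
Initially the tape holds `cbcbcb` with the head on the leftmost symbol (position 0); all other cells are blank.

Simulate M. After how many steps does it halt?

16

state=s0 head=0 tape=[c]bcbcb__   (s0,c)→(s1,a,S)
state=s1 head=0 tape=[a]bcbcb__   (s1,a)→(s1,a,R)
state=s1 head=1 tape=a[b]cbcb__   (s1,b)→(s2,c,R)
state=s2 head=2 tape=ac[c]bcb__   (s2,c)→(s1,b,L)
state=s1 head=1 tape=a[c]bbcb__   (s1,c)→(s2,_,R)
state=s2 head=2 tape=a_[b]bcb__   (s2,b)→(s3,_,S)
state=s3 head=2 tape=a_[_]bcb__   (s3,_)→(s1,b,R)
state=s1 head=3 tape=a_b[b]cb__   (s1,b)→(s2,c,R)
state=s2 head=4 tape=a_bc[c]b__   (s2,c)→(s1,b,L)
state=s1 head=3 tape=a_b[c]bb__   (s1,c)→(s2,_,R)
state=s2 head=4 tape=a_b_[b]b__   (s2,b)→(s3,_,S)
state=s3 head=4 tape=a_b_[_]b__   (s3,_)→(s1,b,R)
state=s1 head=5 tape=a_b_b[b]__   (s1,b)→(s2,c,R)
state=s2 head=6 tape=a_b_bc[_]_   (s2,_)→(s2,b,S)
state=s2 head=6 tape=a_b_bc[b]_   (s2,b)→(s3,_,S)
state=s3 head=6 tape=a_b_bc[_]_   (s3,_)→(s1,b,R)
state=s1 head=7 tape=a_b_bcb[_]
M halts after 16 transitions.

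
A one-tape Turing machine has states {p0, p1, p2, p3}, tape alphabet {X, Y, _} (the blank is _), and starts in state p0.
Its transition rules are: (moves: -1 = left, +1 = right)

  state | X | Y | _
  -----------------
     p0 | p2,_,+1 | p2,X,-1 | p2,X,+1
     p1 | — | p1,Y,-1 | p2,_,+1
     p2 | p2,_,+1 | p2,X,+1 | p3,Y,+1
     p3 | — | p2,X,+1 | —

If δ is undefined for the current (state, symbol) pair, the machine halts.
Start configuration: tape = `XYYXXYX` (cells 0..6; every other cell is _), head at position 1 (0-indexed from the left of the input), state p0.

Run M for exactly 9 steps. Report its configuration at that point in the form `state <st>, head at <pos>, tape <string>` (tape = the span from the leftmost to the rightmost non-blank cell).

state=p0 head=1 tape=X[Y]YXXYX__   (p0,Y)→(p2,X,-1)
state=p2 head=0 tape=[X]XYXXYX__   (p2,X)→(p2,_,+1)
state=p2 head=1 tape=_[X]YXXYX__   (p2,X)→(p2,_,+1)
state=p2 head=2 tape=__[Y]XXYX__   (p2,Y)→(p2,X,+1)
state=p2 head=3 tape=__X[X]XYX__   (p2,X)→(p2,_,+1)
state=p2 head=4 tape=__X_[X]YX__   (p2,X)→(p2,_,+1)
state=p2 head=5 tape=__X__[Y]X__   (p2,Y)→(p2,X,+1)
state=p2 head=6 tape=__X__X[X]__   (p2,X)→(p2,_,+1)
state=p2 head=7 tape=__X__X_[_]_   (p2,_)→(p3,Y,+1)
state=p3 head=8 tape=__X__X_Y[_]
After 9 steps: state p3, head at 8, tape X__X_Y.

state p3, head at 8, tape X__X_Y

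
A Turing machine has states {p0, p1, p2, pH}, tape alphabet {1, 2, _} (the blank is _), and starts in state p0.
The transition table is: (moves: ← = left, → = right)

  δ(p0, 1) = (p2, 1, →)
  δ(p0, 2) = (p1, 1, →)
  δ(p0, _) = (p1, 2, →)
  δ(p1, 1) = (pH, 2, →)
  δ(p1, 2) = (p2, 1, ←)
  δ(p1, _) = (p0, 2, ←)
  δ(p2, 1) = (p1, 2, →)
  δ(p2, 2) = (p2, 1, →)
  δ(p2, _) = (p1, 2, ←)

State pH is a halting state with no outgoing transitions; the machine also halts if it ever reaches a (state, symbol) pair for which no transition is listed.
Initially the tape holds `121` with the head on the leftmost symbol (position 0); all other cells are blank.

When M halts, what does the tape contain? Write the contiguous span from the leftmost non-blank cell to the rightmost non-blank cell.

state=p0 head=0 tape=[1]21__   (p0,1)→(p2,1,→)
state=p2 head=1 tape=1[2]1__   (p2,2)→(p2,1,→)
state=p2 head=2 tape=11[1]__   (p2,1)→(p1,2,→)
state=p1 head=3 tape=112[_]_   (p1,_)→(p0,2,←)
state=p0 head=2 tape=11[2]2_   (p0,2)→(p1,1,→)
state=p1 head=3 tape=111[2]_   (p1,2)→(p2,1,←)
state=p2 head=2 tape=11[1]1_   (p2,1)→(p1,2,→)
state=p1 head=3 tape=112[1]_   (p1,1)→(pH,2,→)
state=pH head=4 tape=1122[_]
The non-blank tape span at halt is 1122.

1122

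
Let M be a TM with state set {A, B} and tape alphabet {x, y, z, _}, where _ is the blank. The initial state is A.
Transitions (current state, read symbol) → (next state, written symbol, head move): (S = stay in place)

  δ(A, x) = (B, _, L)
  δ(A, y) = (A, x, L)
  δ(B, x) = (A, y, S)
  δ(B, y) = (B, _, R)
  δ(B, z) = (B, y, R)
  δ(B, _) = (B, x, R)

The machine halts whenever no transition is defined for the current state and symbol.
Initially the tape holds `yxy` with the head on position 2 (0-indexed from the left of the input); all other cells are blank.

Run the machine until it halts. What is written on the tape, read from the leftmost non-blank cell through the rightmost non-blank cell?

A | _yx[y]   read y → write x, move L, go to A
A | _y[x]x   read x → write _, move L, go to B
B | _[y]_x   read y → write _, move R, go to B
B | __[_]x   read _ → write x, move R, go to B
B | __x[x]   read x → write y, move S, go to A
A | __x[y]   read y → write x, move L, go to A
A | __[x]x   read x → write _, move L, go to B
B | _[_]_x   read _ → write x, move R, go to B
B | _x[_]x   read _ → write x, move R, go to B
B | _xx[x]   read x → write y, move S, go to A
A | _xx[y]   read y → write x, move L, go to A
A | _x[x]x   read x → write _, move L, go to B
B | _[x]_x   read x → write y, move S, go to A
A | _[y]_x   read y → write x, move L, go to A
A | [_]x_x
The non-blank tape span at halt is x_x.

x_x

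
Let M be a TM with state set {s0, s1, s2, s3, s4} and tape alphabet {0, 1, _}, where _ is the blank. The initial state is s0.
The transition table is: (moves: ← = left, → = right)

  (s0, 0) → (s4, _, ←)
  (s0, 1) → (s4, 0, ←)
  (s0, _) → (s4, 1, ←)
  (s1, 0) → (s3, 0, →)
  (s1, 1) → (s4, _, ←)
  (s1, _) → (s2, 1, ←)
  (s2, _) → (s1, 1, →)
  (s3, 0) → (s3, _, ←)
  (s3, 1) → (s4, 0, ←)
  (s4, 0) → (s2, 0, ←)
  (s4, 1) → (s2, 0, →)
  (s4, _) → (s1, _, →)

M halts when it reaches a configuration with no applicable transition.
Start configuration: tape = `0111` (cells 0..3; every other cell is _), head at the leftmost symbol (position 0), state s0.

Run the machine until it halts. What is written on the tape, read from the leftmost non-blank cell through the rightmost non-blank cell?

000011

state=s0 head=0 tape=_[0]111_   (s0,0)→(s4,_,←)
state=s4 head=-1 tape=[_]_111_   (s4,_)→(s1,_,→)
state=s1 head=0 tape=_[_]111_   (s1,_)→(s2,1,←)
state=s2 head=-1 tape=[_]1111_   (s2,_)→(s1,1,→)
state=s1 head=0 tape=1[1]111_   (s1,1)→(s4,_,←)
state=s4 head=-1 tape=[1]_111_   (s4,1)→(s2,0,→)
state=s2 head=0 tape=0[_]111_   (s2,_)→(s1,1,→)
state=s1 head=1 tape=01[1]11_   (s1,1)→(s4,_,←)
state=s4 head=0 tape=0[1]_11_   (s4,1)→(s2,0,→)
state=s2 head=1 tape=00[_]11_   (s2,_)→(s1,1,→)
state=s1 head=2 tape=001[1]1_   (s1,1)→(s4,_,←)
state=s4 head=1 tape=00[1]_1_   (s4,1)→(s2,0,→)
state=s2 head=2 tape=000[_]1_   (s2,_)→(s1,1,→)
state=s1 head=3 tape=0001[1]_   (s1,1)→(s4,_,←)
state=s4 head=2 tape=000[1]__   (s4,1)→(s2,0,→)
state=s2 head=3 tape=0000[_]_   (s2,_)→(s1,1,→)
state=s1 head=4 tape=00001[_]   (s1,_)→(s2,1,←)
state=s2 head=3 tape=0000[1]1
The non-blank tape span at halt is 000011.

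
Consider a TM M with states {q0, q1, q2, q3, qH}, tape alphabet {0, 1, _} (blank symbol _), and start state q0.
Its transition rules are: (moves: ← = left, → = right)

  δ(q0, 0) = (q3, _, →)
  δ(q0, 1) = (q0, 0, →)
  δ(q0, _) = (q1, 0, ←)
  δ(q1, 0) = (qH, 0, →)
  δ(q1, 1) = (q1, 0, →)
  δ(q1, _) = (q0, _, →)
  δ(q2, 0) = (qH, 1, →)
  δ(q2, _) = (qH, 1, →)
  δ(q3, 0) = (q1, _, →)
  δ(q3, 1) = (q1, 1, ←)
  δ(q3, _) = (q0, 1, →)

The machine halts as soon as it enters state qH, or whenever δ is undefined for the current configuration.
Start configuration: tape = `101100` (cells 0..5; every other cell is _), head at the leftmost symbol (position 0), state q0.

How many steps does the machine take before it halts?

16

state=q0 head=0 tape=[1]01100_____   (q0,1)→(q0,0,→)
state=q0 head=1 tape=0[0]1100_____   (q0,0)→(q3,_,→)
state=q3 head=2 tape=0_[1]100_____   (q3,1)→(q1,1,←)
state=q1 head=1 tape=0[_]1100_____   (q1,_)→(q0,_,→)
state=q0 head=2 tape=0_[1]100_____   (q0,1)→(q0,0,→)
state=q0 head=3 tape=0_0[1]00_____   (q0,1)→(q0,0,→)
state=q0 head=4 tape=0_00[0]0_____   (q0,0)→(q3,_,→)
state=q3 head=5 tape=0_00_[0]_____   (q3,0)→(q1,_,→)
state=q1 head=6 tape=0_00__[_]____   (q1,_)→(q0,_,→)
state=q0 head=7 tape=0_00___[_]___   (q0,_)→(q1,0,←)
state=q1 head=6 tape=0_00__[_]0___   (q1,_)→(q0,_,→)
state=q0 head=7 tape=0_00___[0]___   (q0,0)→(q3,_,→)
state=q3 head=8 tape=0_00____[_]__   (q3,_)→(q0,1,→)
state=q0 head=9 tape=0_00____1[_]_   (q0,_)→(q1,0,←)
state=q1 head=8 tape=0_00____[1]0_   (q1,1)→(q1,0,→)
state=q1 head=9 tape=0_00____0[0]_   (q1,0)→(qH,0,→)
state=qH head=10 tape=0_00____00[_]
M halts after 16 transitions.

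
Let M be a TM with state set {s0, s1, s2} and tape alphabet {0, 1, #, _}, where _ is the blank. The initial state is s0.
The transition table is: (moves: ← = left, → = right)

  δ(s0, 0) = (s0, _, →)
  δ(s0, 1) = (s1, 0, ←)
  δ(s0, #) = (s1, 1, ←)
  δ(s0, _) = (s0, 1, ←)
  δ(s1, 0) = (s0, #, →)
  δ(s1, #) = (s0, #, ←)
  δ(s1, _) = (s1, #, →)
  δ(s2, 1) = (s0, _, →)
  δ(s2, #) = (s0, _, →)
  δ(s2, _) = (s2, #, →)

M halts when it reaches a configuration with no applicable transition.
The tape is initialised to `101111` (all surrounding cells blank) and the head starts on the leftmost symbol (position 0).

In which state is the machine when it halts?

s1

state=s0 head=0 tape=__[1]01111   (s0,1)→(s1,0,←)
state=s1 head=-1 tape=_[_]001111   (s1,_)→(s1,#,→)
state=s1 head=0 tape=_#[0]01111   (s1,0)→(s0,#,→)
state=s0 head=1 tape=_##[0]1111   (s0,0)→(s0,_,→)
state=s0 head=2 tape=_##_[1]111   (s0,1)→(s1,0,←)
state=s1 head=1 tape=_##[_]0111   (s1,_)→(s1,#,→)
state=s1 head=2 tape=_###[0]111   (s1,0)→(s0,#,→)
state=s0 head=3 tape=_####[1]11   (s0,1)→(s1,0,←)
state=s1 head=2 tape=_###[#]011   (s1,#)→(s0,#,←)
state=s0 head=1 tape=_##[#]#011   (s0,#)→(s1,1,←)
state=s1 head=0 tape=_#[#]1#011   (s1,#)→(s0,#,←)
state=s0 head=-1 tape=_[#]#1#011   (s0,#)→(s1,1,←)
state=s1 head=-2 tape=[_]1#1#011   (s1,_)→(s1,#,→)
state=s1 head=-1 tape=#[1]#1#011
No transition is defined for (s1, 1); M halts in state s1.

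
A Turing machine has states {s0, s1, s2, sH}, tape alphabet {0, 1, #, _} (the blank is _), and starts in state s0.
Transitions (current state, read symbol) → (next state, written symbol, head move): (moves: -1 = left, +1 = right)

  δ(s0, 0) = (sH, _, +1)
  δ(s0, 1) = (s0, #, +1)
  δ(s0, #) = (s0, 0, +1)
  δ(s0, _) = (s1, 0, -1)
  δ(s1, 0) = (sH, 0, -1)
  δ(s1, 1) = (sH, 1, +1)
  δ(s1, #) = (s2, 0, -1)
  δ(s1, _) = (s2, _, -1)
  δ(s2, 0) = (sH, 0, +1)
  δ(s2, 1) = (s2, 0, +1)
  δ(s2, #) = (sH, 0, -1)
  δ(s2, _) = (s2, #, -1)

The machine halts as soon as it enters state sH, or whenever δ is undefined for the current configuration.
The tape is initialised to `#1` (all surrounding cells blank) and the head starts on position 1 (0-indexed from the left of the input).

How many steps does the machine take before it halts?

s0 | _#[1]_   read 1 → write #, move +1, go to s0
s0 | _##[_]   read _ → write 0, move -1, go to s1
s1 | _#[#]0   read # → write 0, move -1, go to s2
s2 | _[#]00   read # → write 0, move -1, go to sH
sH | [_]000
M halts after 4 transitions.

4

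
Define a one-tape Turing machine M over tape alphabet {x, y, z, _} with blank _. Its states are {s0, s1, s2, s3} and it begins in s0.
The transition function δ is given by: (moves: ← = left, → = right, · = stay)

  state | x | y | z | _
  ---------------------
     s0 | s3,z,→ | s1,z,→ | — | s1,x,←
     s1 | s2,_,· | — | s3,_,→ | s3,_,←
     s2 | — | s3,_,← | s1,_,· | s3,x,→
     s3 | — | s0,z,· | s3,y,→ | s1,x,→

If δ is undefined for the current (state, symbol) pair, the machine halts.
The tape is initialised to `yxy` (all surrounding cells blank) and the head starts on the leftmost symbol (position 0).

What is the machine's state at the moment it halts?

s0 | [y]xy   read y → write z, move →, go to s1
s1 | z[x]y   read x → write _, move ·, go to s2
s2 | z[_]y   read _ → write x, move →, go to s3
s3 | zx[y]   read y → write z, move ·, go to s0
s0 | zx[z]
No transition is defined for (s0, z); M halts in state s0.

s0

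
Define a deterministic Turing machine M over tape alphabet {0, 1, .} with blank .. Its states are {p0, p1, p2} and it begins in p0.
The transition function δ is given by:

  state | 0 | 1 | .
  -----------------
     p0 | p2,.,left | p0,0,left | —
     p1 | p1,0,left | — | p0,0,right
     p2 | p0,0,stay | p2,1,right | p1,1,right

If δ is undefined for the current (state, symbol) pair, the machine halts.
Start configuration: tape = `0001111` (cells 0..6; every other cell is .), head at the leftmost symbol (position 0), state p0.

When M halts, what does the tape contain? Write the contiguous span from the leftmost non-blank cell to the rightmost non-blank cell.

state=p0 head=0 tape=.[0]001111   (p0,0)→(p2,.,left)
state=p2 head=-1 tape=[.].001111   (p2,.)→(p1,1,right)
state=p1 head=0 tape=1[.]001111   (p1,.)→(p0,0,right)
state=p0 head=1 tape=10[0]01111   (p0,0)→(p2,.,left)
state=p2 head=0 tape=1[0].01111   (p2,0)→(p0,0,stay)
state=p0 head=0 tape=1[0].01111   (p0,0)→(p2,.,left)
state=p2 head=-1 tape=[1]..01111   (p2,1)→(p2,1,right)
state=p2 head=0 tape=1[.].01111   (p2,.)→(p1,1,right)
state=p1 head=1 tape=11[.]01111   (p1,.)→(p0,0,right)
state=p0 head=2 tape=110[0]1111   (p0,0)→(p2,.,left)
state=p2 head=1 tape=11[0].1111   (p2,0)→(p0,0,stay)
state=p0 head=1 tape=11[0].1111   (p0,0)→(p2,.,left)
state=p2 head=0 tape=1[1]..1111   (p2,1)→(p2,1,right)
state=p2 head=1 tape=11[.].1111   (p2,.)→(p1,1,right)
state=p1 head=2 tape=111[.]1111   (p1,.)→(p0,0,right)
state=p0 head=3 tape=1110[1]111   (p0,1)→(p0,0,left)
state=p0 head=2 tape=111[0]0111   (p0,0)→(p2,.,left)
state=p2 head=1 tape=11[1].0111   (p2,1)→(p2,1,right)
state=p2 head=2 tape=111[.]0111   (p2,.)→(p1,1,right)
state=p1 head=3 tape=1111[0]111   (p1,0)→(p1,0,left)
state=p1 head=2 tape=111[1]0111
The non-blank tape span at halt is 11110111.

11110111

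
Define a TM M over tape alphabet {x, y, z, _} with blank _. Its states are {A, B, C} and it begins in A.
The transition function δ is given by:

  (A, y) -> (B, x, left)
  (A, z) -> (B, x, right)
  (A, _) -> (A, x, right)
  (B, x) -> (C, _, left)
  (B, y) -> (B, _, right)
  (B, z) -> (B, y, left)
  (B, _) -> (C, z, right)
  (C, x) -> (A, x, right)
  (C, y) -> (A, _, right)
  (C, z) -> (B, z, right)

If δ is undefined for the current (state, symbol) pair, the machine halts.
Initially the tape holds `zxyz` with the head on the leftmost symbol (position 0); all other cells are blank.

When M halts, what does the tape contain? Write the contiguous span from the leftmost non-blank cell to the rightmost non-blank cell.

xxxz

state=A head=0 tape=[z]xyz   (A,z)→(B,x,right)
state=B head=1 tape=x[x]yz   (B,x)→(C,_,left)
state=C head=0 tape=[x]_yz   (C,x)→(A,x,right)
state=A head=1 tape=x[_]yz   (A,_)→(A,x,right)
state=A head=2 tape=xx[y]z   (A,y)→(B,x,left)
state=B head=1 tape=x[x]xz   (B,x)→(C,_,left)
state=C head=0 tape=[x]_xz   (C,x)→(A,x,right)
state=A head=1 tape=x[_]xz   (A,_)→(A,x,right)
state=A head=2 tape=xx[x]z
The non-blank tape span at halt is xxxz.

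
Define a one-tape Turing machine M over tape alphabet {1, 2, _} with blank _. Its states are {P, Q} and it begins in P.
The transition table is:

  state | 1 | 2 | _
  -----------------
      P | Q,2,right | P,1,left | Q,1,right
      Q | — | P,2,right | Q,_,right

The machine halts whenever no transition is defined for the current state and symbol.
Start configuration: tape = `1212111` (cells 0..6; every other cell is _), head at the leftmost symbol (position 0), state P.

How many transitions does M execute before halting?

5

state=P head=0 tape=[1]212111   (P,1)→(Q,2,right)
state=Q head=1 tape=2[2]12111   (Q,2)→(P,2,right)
state=P head=2 tape=22[1]2111   (P,1)→(Q,2,right)
state=Q head=3 tape=222[2]111   (Q,2)→(P,2,right)
state=P head=4 tape=2222[1]11   (P,1)→(Q,2,right)
state=Q head=5 tape=22222[1]1
M halts after 5 transitions.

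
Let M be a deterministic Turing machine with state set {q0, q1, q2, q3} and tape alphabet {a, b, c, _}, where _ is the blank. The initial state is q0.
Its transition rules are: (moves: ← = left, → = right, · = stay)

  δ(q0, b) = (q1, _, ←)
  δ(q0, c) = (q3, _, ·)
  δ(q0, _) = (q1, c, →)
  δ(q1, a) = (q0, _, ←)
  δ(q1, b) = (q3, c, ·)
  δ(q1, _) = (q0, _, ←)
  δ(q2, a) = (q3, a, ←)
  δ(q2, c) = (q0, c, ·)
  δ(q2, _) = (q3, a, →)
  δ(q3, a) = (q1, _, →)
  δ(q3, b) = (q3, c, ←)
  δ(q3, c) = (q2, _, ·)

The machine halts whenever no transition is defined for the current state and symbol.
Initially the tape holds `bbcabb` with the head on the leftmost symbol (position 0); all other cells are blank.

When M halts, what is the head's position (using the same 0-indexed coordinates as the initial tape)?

state=q0 head=0 tape=__[b]bcabb   (q0,b)→(q1,_,←)
state=q1 head=-1 tape=_[_]_bcabb   (q1,_)→(q0,_,←)
state=q0 head=-2 tape=[_]__bcabb   (q0,_)→(q1,c,→)
state=q1 head=-1 tape=c[_]_bcabb   (q1,_)→(q0,_,←)
state=q0 head=-2 tape=[c]__bcabb   (q0,c)→(q3,_,·)
state=q3 head=-2 tape=[_]__bcabb
At halt the head is at cell -2.

-2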